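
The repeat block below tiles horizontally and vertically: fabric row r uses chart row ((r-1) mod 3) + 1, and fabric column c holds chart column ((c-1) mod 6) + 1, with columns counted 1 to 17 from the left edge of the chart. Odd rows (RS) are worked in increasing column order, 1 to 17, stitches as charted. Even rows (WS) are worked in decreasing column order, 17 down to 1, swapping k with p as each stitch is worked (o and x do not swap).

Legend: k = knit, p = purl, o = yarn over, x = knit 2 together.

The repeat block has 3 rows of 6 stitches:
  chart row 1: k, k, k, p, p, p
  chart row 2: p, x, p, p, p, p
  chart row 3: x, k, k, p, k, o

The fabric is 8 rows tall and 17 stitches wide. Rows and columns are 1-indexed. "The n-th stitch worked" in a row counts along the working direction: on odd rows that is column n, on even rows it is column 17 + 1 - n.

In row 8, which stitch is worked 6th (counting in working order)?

Stitch:
k

Derivation:
For row 8: chart row = ((8-1) mod 3) + 1 = 2; this is a WS (even) row.
Chart row 2 tiled across columns 1-17: p x p p p p p x p p p p p x p p p
WS: work from column 17 back to column 1 (reverse the tiled row), swapping k<->p (o and x unchanged).
Row 8 as worked: k k k x k k k k k x k k k k k x k
The 6th stitch worked is k.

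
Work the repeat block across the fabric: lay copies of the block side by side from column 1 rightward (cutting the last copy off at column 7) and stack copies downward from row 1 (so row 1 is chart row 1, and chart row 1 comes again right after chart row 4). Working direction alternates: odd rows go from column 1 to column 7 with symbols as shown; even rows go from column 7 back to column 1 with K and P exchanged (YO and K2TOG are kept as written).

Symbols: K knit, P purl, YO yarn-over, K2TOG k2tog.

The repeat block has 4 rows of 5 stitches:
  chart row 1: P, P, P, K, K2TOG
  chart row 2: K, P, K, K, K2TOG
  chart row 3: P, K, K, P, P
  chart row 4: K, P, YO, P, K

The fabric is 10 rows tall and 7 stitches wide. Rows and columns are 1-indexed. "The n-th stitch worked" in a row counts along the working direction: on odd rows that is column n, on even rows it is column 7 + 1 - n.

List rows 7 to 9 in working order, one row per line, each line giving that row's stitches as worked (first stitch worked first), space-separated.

Result:
P K K P P P K
K P P K YO K P
P P P K K2TOG P P

Derivation:
Row 7: chart row 3, RS - tile across columns 1-7 and work as-is.
Row 8: chart row 4, WS - tiled (columns 1-7): K P YO P K K P; work from column 7 back to 1 with K<->P swapped.
Row 9: chart row 1, RS - tile across columns 1-7 and work as-is.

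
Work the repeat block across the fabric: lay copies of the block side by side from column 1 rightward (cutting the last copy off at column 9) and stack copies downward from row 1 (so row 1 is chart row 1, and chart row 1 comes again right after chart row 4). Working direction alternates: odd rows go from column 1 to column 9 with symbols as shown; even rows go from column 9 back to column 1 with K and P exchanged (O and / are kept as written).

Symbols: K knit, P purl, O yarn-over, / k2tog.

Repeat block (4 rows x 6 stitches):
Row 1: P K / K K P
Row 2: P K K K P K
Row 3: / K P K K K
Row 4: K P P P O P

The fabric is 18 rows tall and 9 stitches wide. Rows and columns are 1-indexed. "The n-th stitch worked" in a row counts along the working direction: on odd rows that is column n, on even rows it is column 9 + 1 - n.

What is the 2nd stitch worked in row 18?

Result:
P

Derivation:
Row 18 uses chart row ((18-1) mod 4)+1 = 2. Row 18 is even, so WS.
Chart row 2 tiled across columns 1-9: P K K K P K P K K
Wrong side: read the tiled row from column 9 down to 1 and exchange K with P (leave O, /).
Row 18 as worked: P P K P K P P P K
Stitch 2 in working order -> P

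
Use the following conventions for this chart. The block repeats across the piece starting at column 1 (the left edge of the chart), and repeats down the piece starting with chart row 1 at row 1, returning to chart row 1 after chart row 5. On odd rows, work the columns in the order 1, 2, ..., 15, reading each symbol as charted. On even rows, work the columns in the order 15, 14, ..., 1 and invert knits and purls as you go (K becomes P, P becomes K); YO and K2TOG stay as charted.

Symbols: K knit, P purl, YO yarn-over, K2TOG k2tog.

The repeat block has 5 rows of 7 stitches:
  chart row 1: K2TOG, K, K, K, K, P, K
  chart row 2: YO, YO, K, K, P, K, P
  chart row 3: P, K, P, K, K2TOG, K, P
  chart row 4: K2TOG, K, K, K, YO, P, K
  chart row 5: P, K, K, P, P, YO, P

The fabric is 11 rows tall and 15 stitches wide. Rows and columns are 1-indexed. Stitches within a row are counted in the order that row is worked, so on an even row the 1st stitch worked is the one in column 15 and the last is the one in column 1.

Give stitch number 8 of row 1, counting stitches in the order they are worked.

Stitch:
K2TOG

Derivation:
Row 1 uses chart row ((1-1) mod 5)+1 = 1. Row 1 is odd, so RS.
Chart row 1 tiled across columns 1-15: K2TOG K K K K P K K2TOG K K K K P K K2TOG
RS row: no reversal, no swap; stitch n worked = column n.
The 8th stitch worked is K2TOG.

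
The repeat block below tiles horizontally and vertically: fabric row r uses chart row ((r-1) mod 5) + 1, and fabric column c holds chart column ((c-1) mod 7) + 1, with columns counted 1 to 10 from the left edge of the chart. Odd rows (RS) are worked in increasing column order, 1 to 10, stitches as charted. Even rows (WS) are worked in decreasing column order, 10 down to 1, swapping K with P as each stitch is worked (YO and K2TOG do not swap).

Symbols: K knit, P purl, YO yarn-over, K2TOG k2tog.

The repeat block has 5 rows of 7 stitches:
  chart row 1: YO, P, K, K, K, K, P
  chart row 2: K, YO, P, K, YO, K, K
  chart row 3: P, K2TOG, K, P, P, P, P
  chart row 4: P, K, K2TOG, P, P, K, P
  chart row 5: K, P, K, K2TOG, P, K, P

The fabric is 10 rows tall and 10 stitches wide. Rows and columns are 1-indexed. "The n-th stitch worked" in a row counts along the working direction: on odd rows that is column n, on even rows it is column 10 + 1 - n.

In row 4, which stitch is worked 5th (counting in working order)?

Row 4: (4-1) mod 5 = 3, so use chart row 4. Even row -> WS.
Chart row 4 tiled across columns 1-10: P K K2TOG P P K P P K K2TOG
Wrong side: read the tiled row from column 10 down to 1 and exchange K with P (leave YO, K2TOG).
Row 4 as worked: K2TOG P K K P K K K2TOG P K
Counting 5 along the worked row gives P.

Stitch:
P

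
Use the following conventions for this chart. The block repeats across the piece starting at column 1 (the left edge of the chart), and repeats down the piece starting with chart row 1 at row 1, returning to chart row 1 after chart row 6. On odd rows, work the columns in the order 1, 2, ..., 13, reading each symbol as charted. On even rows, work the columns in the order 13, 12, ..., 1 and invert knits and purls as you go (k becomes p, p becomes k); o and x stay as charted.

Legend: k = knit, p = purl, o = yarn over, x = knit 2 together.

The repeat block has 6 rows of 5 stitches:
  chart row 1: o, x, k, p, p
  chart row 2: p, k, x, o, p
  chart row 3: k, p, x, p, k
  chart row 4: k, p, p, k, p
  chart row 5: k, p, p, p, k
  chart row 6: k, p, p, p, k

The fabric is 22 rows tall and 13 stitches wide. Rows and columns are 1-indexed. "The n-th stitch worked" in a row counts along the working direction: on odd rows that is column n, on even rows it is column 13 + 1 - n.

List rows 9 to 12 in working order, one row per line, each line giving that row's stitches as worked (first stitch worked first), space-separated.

Result:
k p x p k k p x p k k p x
k k p k p k k p k p k k p
k p p p k k p p p k k p p
k k p p k k k p p k k k p

Derivation:
Row 9: chart row 3, RS - tile across columns 1-13 and work as-is.
Row 10: chart row 4, WS - tiled (columns 1-13): k p p k p k p p k p k p p; work from column 13 back to 1 with k<->p swapped.
Row 11: chart row 5, RS - tile across columns 1-13 and work as-is.
Row 12: chart row 6, WS - tiled (columns 1-13): k p p p k k p p p k k p p; work from column 13 back to 1 with k<->p swapped.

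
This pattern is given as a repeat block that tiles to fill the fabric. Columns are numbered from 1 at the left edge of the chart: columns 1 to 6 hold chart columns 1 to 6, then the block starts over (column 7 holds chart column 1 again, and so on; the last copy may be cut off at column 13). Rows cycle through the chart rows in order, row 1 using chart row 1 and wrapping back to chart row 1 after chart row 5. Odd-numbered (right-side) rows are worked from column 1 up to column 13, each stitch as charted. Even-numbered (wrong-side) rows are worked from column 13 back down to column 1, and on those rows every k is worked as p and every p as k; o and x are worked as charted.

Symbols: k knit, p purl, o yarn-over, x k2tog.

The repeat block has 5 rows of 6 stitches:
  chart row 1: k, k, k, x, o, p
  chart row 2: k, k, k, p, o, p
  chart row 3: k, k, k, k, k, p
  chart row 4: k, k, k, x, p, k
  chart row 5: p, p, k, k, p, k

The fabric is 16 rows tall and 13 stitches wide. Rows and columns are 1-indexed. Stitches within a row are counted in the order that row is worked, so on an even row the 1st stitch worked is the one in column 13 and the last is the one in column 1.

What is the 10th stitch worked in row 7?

Stitch:
p

Derivation:
For row 7: chart row = ((7-1) mod 5) + 1 = 2; this is a RS (odd) row.
Chart row 2 tiled across columns 1-13: k k k p o p k k k p o p k
RS: work column 1 to column 13, symbols as charted — the tiled row is the row as worked.
Stitch 10 in working order -> p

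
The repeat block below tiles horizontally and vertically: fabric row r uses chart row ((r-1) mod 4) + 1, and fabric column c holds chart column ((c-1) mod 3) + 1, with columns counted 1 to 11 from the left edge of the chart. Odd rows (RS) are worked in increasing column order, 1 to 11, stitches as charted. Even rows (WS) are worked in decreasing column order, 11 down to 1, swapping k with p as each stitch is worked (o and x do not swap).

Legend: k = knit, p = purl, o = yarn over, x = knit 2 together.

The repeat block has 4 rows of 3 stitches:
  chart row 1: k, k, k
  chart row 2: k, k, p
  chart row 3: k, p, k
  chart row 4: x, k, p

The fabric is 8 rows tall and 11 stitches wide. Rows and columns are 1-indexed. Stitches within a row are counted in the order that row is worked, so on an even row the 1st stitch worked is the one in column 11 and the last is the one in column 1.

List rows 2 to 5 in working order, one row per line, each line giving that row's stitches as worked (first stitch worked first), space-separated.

Row 2: chart row 2, WS - tiled (columns 1-11): k k p k k p k k p k k; work from column 11 back to 1 with k<->p swapped.
Row 3: chart row 3, RS - tile across columns 1-11 and work as-is.
Row 4: chart row 4, WS - tiled (columns 1-11): x k p x k p x k p x k; work from column 11 back to 1 with k<->p swapped.
Row 5: chart row 1, RS - tile across columns 1-11 and work as-is.

Result:
p p k p p k p p k p p
k p k k p k k p k k p
p x k p x k p x k p x
k k k k k k k k k k k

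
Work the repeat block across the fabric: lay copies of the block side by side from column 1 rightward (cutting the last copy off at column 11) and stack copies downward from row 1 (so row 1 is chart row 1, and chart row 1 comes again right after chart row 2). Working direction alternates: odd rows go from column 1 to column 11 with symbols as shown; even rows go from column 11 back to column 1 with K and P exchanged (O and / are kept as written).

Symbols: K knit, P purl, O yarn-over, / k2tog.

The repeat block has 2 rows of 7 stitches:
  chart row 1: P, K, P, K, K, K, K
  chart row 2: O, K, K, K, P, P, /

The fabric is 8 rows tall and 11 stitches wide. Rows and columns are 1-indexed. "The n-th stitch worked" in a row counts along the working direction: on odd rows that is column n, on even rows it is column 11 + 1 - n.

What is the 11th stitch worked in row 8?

== STITCH ==
O

Derivation:
Row 8: (8-1) mod 2 = 1, so use chart row 2. Even row -> WS.
Chart row 2 tiled across columns 1-11: O K K K P P / O K K K
Wrong side: read the tiled row from column 11 down to 1 and exchange K with P (leave O, /).
Row 8 as worked: P P P O / K K P P P O
The 11th stitch worked is O.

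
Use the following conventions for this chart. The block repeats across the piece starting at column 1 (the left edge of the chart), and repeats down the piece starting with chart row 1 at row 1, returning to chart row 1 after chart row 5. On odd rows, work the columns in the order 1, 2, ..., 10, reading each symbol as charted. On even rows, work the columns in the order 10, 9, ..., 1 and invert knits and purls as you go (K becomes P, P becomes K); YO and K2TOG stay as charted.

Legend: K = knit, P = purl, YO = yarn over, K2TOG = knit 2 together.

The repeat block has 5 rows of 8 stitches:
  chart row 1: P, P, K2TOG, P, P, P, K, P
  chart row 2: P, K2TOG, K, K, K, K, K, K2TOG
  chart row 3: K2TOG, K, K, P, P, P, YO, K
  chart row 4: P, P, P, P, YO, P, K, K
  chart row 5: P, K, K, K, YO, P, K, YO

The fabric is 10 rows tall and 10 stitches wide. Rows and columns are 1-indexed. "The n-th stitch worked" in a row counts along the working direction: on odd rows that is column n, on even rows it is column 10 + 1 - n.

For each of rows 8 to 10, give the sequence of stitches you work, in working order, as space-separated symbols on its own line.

Rows as worked:
P K2TOG P YO K K K P P K2TOG
P P P P YO P K K P P
P K YO P K YO P P P K

Derivation:
Row 8: chart row 3, WS - tiled (columns 1-10): K2TOG K K P P P YO K K2TOG K; work from column 10 back to 1 with K<->P swapped.
Row 9: chart row 4, RS - tile across columns 1-10 and work as-is.
Row 10: chart row 5, WS - tiled (columns 1-10): P K K K YO P K YO P K; work from column 10 back to 1 with K<->P swapped.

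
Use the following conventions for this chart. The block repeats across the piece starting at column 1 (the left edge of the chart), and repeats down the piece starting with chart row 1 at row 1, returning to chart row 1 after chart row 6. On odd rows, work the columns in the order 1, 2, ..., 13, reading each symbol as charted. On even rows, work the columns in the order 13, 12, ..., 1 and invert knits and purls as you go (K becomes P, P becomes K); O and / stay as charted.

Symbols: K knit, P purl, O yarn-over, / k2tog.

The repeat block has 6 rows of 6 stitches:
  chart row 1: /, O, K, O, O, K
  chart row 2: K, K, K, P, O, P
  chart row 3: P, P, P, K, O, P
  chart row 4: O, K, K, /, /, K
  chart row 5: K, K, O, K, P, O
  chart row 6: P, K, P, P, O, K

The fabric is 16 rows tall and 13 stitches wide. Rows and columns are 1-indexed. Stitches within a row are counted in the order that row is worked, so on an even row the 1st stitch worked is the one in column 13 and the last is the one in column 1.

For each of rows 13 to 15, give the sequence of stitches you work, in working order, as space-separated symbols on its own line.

Rows as worked:
/ O K O O K / O K O O K /
P K O K P P P K O K P P P
P P P K O P P P P K O P P

Derivation:
Row 13: chart row 1, RS - tile across columns 1-13 and work as-is.
Row 14: chart row 2, WS - tiled (columns 1-13): K K K P O P K K K P O P K; work from column 13 back to 1 with K<->P swapped.
Row 15: chart row 3, RS - tile across columns 1-13 and work as-is.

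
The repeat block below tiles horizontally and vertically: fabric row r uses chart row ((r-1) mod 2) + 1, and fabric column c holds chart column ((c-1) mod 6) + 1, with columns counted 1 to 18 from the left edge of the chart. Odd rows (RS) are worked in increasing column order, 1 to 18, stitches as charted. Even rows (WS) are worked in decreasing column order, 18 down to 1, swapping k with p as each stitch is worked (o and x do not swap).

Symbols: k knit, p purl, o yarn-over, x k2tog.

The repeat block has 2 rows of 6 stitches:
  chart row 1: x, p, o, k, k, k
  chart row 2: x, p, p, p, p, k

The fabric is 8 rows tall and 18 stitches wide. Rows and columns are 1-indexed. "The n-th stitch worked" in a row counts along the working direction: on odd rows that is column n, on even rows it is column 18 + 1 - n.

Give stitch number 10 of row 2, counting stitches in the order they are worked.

Row 2: (2-1) mod 2 = 1, so use chart row 2. Even row -> WS.
Chart row 2 tiled across columns 1-18: x p p p p k x p p p p k x p p p p k
WS: work from column 18 back to column 1 (reverse the tiled row), swapping k<->p (o and x unchanged).
Row 2 as worked: p k k k k x p k k k k x p k k k k x
Counting 10 along the worked row gives k.

== STITCH ==
k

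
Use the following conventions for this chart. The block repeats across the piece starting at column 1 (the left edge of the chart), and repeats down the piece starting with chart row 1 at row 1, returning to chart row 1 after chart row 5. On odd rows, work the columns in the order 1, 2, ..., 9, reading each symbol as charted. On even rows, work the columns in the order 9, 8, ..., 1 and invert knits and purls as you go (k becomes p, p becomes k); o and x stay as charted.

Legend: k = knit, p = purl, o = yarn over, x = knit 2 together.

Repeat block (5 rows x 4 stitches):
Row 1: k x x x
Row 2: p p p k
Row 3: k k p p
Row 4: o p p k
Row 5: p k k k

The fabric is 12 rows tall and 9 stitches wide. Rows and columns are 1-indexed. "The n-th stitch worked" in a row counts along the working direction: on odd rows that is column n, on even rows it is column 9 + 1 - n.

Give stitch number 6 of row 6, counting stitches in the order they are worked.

For row 6: chart row = ((6-1) mod 5) + 1 = 1; this is a WS (even) row.
Chart row 1 tiled across columns 1-9: k x x x k x x x k
WS: work from column 9 back to column 1 (reverse the tiled row), swapping k<->p (o and x unchanged).
Row 6 as worked: p x x x p x x x p
The 6th stitch worked is x.

Stitch:
x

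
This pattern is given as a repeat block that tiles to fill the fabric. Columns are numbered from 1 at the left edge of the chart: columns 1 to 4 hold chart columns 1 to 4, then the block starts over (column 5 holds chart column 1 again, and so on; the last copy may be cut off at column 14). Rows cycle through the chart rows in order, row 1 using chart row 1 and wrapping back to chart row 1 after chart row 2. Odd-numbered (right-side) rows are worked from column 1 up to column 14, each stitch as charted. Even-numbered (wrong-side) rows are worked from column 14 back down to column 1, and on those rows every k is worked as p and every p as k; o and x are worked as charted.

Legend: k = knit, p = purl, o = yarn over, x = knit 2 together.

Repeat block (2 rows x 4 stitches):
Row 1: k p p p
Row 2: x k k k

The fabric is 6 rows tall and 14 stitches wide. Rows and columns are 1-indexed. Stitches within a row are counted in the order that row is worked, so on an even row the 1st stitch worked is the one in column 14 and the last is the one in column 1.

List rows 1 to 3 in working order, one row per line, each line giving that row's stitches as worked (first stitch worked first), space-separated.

Row 1: chart row 1, RS - tile across columns 1-14 and work as-is.
Row 2: chart row 2, WS - tiled (columns 1-14): x k k k x k k k x k k k x k; work from column 14 back to 1 with k<->p swapped.
Row 3: chart row 1, RS - tile across columns 1-14 and work as-is.

Rows as worked:
k p p p k p p p k p p p k p
p x p p p x p p p x p p p x
k p p p k p p p k p p p k p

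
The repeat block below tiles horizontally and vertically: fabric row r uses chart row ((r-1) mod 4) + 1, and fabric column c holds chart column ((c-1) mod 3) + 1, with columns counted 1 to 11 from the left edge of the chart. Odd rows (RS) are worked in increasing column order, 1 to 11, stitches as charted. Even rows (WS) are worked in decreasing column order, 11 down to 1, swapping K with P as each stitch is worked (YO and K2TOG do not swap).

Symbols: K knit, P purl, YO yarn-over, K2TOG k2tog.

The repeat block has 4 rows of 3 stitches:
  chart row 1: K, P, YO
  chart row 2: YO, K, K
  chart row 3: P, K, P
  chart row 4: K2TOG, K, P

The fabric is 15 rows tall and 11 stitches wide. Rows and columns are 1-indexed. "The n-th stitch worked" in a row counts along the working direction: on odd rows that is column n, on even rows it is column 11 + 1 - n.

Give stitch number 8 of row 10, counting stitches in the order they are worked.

Result:
YO

Derivation:
For row 10: chart row = ((10-1) mod 4) + 1 = 2; this is a WS (even) row.
Chart row 2 tiled across columns 1-11: YO K K YO K K YO K K YO K
Wrong side: read the tiled row from column 11 down to 1 and exchange K with P (leave YO, K2TOG).
Row 10 as worked: P YO P P YO P P YO P P YO
Counting 8 along the worked row gives YO.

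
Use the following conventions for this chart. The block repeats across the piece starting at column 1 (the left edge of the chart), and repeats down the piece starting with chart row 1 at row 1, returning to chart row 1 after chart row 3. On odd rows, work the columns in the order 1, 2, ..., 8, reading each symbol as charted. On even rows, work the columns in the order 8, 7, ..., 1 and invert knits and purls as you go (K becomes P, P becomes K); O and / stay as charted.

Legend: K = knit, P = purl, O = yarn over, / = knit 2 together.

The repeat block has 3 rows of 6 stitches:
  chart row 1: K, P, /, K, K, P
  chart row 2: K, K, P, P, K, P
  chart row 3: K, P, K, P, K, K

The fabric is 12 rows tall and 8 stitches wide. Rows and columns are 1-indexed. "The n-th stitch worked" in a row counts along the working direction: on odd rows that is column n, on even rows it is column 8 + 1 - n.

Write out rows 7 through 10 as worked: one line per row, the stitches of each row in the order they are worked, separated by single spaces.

Row 7: chart row 1, RS - tile across columns 1-8 and work as-is.
Row 8: chart row 2, WS - tiled (columns 1-8): K K P P K P K K; work from column 8 back to 1 with K<->P swapped.
Row 9: chart row 3, RS - tile across columns 1-8 and work as-is.
Row 10: chart row 1, WS - tiled (columns 1-8): K P / K K P K P; work from column 8 back to 1 with K<->P swapped.

== ROWS AS WORKED ==
K P / K K P K P
P P K P K K P P
K P K P K K K P
K P K P P / K P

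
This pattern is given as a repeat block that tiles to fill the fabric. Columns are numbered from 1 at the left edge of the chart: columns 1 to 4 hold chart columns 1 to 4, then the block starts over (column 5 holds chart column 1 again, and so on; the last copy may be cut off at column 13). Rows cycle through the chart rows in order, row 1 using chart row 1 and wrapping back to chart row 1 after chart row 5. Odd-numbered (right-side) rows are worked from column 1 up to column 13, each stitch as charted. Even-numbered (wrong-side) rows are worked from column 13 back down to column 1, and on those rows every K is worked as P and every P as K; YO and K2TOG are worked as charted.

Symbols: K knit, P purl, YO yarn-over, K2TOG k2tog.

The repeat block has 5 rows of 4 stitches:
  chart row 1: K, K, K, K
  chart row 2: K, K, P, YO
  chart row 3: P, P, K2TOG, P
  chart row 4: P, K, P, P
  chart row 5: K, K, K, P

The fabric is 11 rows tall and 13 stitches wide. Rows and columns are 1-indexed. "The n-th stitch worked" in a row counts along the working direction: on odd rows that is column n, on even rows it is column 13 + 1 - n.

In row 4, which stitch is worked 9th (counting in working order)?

== STITCH ==
K

Derivation:
Row 4 uses chart row ((4-1) mod 5)+1 = 4. Row 4 is even, so WS.
Chart row 4 tiled across columns 1-13: P K P P P K P P P K P P P
Wrong side: read the tiled row from column 13 down to 1 and exchange K with P (leave YO, K2TOG).
Row 4 as worked: K K K P K K K P K K K P K
Stitch 9 in working order -> K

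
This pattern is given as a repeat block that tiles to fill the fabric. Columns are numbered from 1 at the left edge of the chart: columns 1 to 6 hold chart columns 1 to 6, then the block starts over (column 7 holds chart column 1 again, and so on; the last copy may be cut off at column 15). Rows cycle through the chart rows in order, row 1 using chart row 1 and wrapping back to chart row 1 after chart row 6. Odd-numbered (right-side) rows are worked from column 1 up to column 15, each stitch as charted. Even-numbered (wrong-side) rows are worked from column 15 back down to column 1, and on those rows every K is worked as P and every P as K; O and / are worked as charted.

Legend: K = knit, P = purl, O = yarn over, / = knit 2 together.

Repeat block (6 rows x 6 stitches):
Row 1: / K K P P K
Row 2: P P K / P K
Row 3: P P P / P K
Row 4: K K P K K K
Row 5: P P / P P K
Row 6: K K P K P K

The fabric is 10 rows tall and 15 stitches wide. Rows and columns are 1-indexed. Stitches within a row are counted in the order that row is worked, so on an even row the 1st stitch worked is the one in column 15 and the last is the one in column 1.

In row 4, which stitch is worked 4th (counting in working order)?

Row 4 uses chart row ((4-1) mod 6)+1 = 4. Row 4 is even, so WS.
Chart row 4 tiled across columns 1-15: K K P K K K K K P K K K K K P
WS: work from column 15 back to column 1 (reverse the tiled row), swapping K<->P (O and / unchanged).
Row 4 as worked: K P P P P P K P P P P P K P P
The 4th stitch worked is P.

Result:
P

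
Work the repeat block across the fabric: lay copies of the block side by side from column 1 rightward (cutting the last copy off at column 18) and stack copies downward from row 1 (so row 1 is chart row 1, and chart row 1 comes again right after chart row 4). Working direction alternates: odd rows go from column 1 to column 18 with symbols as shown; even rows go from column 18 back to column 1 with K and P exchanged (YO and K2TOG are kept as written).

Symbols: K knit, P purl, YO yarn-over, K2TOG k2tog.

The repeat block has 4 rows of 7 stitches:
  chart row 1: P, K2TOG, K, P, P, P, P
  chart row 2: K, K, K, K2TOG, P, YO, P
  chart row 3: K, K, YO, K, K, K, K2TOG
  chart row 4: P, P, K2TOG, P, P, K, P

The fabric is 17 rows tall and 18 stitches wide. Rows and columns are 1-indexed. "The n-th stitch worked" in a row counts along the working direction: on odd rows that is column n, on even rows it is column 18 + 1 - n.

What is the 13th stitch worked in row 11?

Stitch:
K

Derivation:
Row 11 uses chart row ((11-1) mod 4)+1 = 3. Row 11 is odd, so RS.
Chart row 3 tiled across columns 1-18: K K YO K K K K2TOG K K YO K K K K2TOG K K YO K
Right side: take the tiled row as-is (worked left to right from column 1).
Stitch 13 in working order -> K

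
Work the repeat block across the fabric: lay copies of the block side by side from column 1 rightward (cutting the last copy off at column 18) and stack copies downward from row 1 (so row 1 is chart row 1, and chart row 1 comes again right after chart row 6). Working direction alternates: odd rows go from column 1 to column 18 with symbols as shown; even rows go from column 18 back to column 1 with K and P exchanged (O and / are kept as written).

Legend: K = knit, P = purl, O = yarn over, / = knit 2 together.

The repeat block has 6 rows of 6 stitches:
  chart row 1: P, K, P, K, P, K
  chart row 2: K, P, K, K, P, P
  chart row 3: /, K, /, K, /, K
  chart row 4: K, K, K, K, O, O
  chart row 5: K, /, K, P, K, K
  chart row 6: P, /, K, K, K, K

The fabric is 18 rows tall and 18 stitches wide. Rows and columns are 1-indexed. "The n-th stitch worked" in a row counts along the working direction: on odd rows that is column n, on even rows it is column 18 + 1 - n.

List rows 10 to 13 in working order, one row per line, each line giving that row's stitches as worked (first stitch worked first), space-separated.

Result:
O O P P P P O O P P P P O O P P P P
K / K P K K K / K P K K K / K P K K
P P P P / K P P P P / K P P P P / K
P K P K P K P K P K P K P K P K P K

Derivation:
Row 10: chart row 4, WS - tiled (columns 1-18): K K K K O O K K K K O O K K K K O O; work from column 18 back to 1 with K<->P swapped.
Row 11: chart row 5, RS - tile across columns 1-18 and work as-is.
Row 12: chart row 6, WS - tiled (columns 1-18): P / K K K K P / K K K K P / K K K K; work from column 18 back to 1 with K<->P swapped.
Row 13: chart row 1, RS - tile across columns 1-18 and work as-is.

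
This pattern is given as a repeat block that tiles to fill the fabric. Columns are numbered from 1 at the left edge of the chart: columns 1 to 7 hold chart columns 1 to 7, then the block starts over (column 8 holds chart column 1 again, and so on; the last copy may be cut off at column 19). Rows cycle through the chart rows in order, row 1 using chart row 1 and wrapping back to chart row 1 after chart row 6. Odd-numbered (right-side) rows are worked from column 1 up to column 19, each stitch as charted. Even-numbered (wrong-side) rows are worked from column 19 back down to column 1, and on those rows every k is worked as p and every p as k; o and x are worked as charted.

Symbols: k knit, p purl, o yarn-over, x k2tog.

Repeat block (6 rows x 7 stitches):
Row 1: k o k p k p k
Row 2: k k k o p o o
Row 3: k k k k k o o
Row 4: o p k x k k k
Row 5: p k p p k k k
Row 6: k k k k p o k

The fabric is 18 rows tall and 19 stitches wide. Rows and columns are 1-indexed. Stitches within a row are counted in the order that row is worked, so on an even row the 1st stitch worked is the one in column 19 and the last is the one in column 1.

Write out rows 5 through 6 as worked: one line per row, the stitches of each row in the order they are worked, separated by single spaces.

Rows as worked:
p k p p k k k p k p p k k k p k p p k
k p p p p p o k p p p p p o k p p p p

Derivation:
Row 5: chart row 5, RS - tile across columns 1-19 and work as-is.
Row 6: chart row 6, WS - tiled (columns 1-19): k k k k p o k k k k k p o k k k k k p; work from column 19 back to 1 with k<->p swapped.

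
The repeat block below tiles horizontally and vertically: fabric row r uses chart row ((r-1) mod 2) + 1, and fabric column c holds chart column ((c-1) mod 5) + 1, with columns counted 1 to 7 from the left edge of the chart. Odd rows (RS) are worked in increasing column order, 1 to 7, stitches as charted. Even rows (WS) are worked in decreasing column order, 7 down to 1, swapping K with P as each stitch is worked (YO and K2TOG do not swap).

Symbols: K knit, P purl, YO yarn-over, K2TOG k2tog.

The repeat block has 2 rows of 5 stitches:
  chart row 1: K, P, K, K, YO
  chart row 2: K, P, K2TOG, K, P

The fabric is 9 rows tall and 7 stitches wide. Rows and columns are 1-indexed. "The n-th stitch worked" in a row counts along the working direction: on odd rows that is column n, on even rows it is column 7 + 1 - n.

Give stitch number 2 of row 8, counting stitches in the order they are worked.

Stitch:
P

Derivation:
Row 8 uses chart row ((8-1) mod 2)+1 = 2. Row 8 is even, so WS.
Chart row 2 tiled across columns 1-7: K P K2TOG K P K P
WS: work from column 7 back to column 1 (reverse the tiled row), swapping K<->P (YO and K2TOG unchanged).
Row 8 as worked: K P K P K2TOG K P
Counting 2 along the worked row gives P.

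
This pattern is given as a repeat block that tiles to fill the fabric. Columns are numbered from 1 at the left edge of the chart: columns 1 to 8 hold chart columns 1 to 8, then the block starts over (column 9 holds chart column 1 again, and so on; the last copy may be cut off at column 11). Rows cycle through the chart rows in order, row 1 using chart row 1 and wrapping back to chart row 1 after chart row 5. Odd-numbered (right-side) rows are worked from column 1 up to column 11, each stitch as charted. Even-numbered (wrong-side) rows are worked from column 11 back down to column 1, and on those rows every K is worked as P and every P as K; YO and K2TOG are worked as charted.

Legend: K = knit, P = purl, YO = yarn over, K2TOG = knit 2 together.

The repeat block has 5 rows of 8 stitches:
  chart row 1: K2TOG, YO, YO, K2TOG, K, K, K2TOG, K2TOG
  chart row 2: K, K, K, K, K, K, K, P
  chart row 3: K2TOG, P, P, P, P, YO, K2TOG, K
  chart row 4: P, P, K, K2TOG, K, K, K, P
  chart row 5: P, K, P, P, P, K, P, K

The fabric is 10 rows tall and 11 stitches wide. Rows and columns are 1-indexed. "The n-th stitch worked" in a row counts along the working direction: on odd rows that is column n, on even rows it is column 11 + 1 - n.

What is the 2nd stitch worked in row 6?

== STITCH ==
YO

Derivation:
Row 6: (6-1) mod 5 = 0, so use chart row 1. Even row -> WS.
Chart row 1 tiled across columns 1-11: K2TOG YO YO K2TOG K K K2TOG K2TOG K2TOG YO YO
WS: work from column 11 back to column 1 (reverse the tiled row), swapping K<->P (YO and K2TOG unchanged).
Row 6 as worked: YO YO K2TOG K2TOG K2TOG P P K2TOG YO YO K2TOG
Counting 2 along the worked row gives YO.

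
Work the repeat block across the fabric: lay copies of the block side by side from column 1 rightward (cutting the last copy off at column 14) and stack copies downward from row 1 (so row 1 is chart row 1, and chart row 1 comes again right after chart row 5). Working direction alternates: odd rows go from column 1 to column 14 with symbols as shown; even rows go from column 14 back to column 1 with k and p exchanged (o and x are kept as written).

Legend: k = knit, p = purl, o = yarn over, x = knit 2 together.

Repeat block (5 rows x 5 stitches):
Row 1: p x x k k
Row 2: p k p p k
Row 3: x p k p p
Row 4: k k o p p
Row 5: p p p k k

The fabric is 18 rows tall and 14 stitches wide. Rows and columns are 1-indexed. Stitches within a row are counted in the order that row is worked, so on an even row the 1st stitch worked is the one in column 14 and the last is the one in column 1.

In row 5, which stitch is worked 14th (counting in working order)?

Row 5 uses chart row ((5-1) mod 5)+1 = 5. Row 5 is odd, so RS.
Chart row 5 tiled across columns 1-14: p p p k k p p p k k p p p k
RS row: no reversal, no swap; stitch n worked = column n.
The 14th stitch worked is k.

Stitch:
k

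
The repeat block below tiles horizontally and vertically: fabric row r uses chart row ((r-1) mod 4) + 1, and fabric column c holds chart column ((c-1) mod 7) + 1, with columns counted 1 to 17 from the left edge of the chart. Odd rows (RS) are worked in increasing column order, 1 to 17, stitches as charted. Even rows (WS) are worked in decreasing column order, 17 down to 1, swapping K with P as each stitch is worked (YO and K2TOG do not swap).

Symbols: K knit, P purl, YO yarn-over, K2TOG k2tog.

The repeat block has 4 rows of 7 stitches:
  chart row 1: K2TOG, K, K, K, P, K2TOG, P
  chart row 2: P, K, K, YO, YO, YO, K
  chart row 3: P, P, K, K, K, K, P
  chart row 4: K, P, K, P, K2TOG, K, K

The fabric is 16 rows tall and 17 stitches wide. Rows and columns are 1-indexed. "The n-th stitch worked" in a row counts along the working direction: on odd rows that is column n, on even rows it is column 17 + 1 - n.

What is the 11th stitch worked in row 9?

Result:
K

Derivation:
Row 9 uses chart row ((9-1) mod 4)+1 = 1. Row 9 is odd, so RS.
Chart row 1 tiled across columns 1-17: K2TOG K K K P K2TOG P K2TOG K K K P K2TOG P K2TOG K K
RS: work column 1 to column 17, symbols as charted — the tiled row is the row as worked.
The 11th stitch worked is K.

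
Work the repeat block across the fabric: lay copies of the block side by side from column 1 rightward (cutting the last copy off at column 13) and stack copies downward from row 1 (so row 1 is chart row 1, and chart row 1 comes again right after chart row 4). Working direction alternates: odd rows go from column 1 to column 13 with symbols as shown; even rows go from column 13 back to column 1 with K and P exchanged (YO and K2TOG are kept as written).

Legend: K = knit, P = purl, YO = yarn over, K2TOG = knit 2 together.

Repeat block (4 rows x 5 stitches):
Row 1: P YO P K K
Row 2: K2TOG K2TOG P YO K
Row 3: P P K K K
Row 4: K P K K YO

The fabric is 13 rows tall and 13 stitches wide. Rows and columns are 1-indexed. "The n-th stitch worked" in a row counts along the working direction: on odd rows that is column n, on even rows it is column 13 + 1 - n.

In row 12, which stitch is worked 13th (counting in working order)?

For row 12: chart row = ((12-1) mod 4) + 1 = 4; this is a WS (even) row.
Chart row 4 tiled across columns 1-13: K P K K YO K P K K YO K P K
Wrong side: read the tiled row from column 13 down to 1 and exchange K with P (leave YO, K2TOG).
Row 12 as worked: P K P YO P P K P YO P P K P
The 13th stitch worked is P.

Result:
P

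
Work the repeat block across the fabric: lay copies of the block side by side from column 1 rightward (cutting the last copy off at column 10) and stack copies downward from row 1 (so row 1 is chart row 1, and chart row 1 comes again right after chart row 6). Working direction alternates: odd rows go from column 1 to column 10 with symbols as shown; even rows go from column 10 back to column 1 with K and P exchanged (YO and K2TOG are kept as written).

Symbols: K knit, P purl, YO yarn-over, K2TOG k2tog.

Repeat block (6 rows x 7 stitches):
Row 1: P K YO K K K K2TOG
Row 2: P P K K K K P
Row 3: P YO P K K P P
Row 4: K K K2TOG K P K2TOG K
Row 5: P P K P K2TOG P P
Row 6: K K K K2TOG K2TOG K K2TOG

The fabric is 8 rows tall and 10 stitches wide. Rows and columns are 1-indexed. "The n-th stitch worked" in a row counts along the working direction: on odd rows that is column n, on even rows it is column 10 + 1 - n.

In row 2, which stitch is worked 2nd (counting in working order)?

== STITCH ==
K

Derivation:
For row 2: chart row = ((2-1) mod 6) + 1 = 2; this is a WS (even) row.
Chart row 2 tiled across columns 1-10: P P K K K K P P P K
WS: work from column 10 back to column 1 (reverse the tiled row), swapping K<->P (YO and K2TOG unchanged).
Row 2 as worked: P K K K P P P P K K
Stitch 2 in working order -> K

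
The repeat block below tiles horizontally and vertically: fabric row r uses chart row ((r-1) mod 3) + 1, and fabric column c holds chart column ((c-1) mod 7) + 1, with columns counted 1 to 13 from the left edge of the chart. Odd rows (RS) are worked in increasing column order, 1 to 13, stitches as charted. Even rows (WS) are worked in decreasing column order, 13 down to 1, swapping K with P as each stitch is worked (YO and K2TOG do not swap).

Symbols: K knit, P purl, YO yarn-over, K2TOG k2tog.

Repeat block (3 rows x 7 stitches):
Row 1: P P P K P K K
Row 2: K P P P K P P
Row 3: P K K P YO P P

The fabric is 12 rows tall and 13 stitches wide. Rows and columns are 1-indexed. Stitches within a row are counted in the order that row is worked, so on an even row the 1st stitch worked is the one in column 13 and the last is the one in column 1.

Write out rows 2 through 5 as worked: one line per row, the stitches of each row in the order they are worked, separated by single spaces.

== ROWS AS WORKED ==
K P K K K P K K P K K K P
P K K P YO P P P K K P YO P
P K P K K K P P K P K K K
K P P P K P P K P P P K P

Derivation:
Row 2: chart row 2, WS - tiled (columns 1-13): K P P P K P P K P P P K P; work from column 13 back to 1 with K<->P swapped.
Row 3: chart row 3, RS - tile across columns 1-13 and work as-is.
Row 4: chart row 1, WS - tiled (columns 1-13): P P P K P K K P P P K P K; work from column 13 back to 1 with K<->P swapped.
Row 5: chart row 2, RS - tile across columns 1-13 and work as-is.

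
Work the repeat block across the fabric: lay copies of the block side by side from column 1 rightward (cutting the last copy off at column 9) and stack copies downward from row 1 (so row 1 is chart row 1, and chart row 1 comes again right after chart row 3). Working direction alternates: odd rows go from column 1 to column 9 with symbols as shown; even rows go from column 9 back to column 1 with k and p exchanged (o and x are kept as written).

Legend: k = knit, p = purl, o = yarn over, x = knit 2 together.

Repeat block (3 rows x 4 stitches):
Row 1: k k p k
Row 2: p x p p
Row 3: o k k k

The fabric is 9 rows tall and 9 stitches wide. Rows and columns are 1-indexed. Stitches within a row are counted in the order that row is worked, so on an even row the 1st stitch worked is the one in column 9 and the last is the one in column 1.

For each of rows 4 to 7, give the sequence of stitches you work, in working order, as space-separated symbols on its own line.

== ROWS AS WORKED ==
p p k p p p k p p
p x p p p x p p p
o p p p o p p p o
k k p k k k p k k

Derivation:
Row 4: chart row 1, WS - tiled (columns 1-9): k k p k k k p k k; work from column 9 back to 1 with k<->p swapped.
Row 5: chart row 2, RS - tile across columns 1-9 and work as-is.
Row 6: chart row 3, WS - tiled (columns 1-9): o k k k o k k k o; work from column 9 back to 1 with k<->p swapped.
Row 7: chart row 1, RS - tile across columns 1-9 and work as-is.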